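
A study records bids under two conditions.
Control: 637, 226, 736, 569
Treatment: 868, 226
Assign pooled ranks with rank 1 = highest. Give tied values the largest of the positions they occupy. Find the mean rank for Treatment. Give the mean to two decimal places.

Sorted (descending): 868, 736, 637, 569, 226, 226
The 2 values of 226 occupy positions 5–6 → each gets rank 6.
Treatment values → pooled ranks: 868→1, 226→6
Mean rank = (1 + 6) / 2 = 3.50

3.50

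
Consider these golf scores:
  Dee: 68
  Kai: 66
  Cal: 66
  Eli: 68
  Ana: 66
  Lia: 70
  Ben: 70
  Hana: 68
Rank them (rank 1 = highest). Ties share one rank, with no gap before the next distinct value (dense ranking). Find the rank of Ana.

Sorted (descending): 70, 70, 68, 68, 68, 66, 66, 66
The 2 values of 70 share dense rank 1.
The 3 values of 68 share dense rank 2.
The 3 values of 66 share dense rank 3.
Ana has value 66 → rank 3.

3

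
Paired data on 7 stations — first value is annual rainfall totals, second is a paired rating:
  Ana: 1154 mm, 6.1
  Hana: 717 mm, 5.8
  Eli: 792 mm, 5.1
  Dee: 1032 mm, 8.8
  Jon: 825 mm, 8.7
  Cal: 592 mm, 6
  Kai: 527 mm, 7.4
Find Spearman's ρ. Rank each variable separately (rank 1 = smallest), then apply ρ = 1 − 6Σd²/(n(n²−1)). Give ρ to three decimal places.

Ranks of variable 1: 7, 3, 4, 6, 5, 2, 1
Ranks of variable 2: 4, 2, 1, 7, 6, 3, 5
d = r₁ − r₂: 3, 1, 3, -1, -1, -1, -4
d²: 9, 1, 9, 1, 1, 1, 16; Σd² = 38
ρ = 1 − 6·38/(7·48) = 1 − 228/336 = 0.321

0.321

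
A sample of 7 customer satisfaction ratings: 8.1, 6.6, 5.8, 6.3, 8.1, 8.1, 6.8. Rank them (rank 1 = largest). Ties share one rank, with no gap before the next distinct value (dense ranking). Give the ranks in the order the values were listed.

1, 3, 5, 4, 1, 1, 2

Sorted (descending): 8.1, 8.1, 8.1, 6.8, 6.6, 6.3, 5.8
The 3 values of 8.1 share dense rank 1.
Remaining distinct values take the next consecutive integers.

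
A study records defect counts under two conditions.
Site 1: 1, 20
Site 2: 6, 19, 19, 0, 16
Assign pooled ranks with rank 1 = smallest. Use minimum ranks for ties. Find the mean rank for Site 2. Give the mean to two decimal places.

3.60

Sorted (ascending): 0, 1, 6, 16, 19, 19, 20
The 2 values of 19 occupy positions 5–6 → each gets rank 5.
Site 2 values → pooled ranks: 6→3, 19→5, 19→5, 0→1, 16→4
Mean rank = (3 + 5 + 5 + 1 + 4) / 5 = 3.60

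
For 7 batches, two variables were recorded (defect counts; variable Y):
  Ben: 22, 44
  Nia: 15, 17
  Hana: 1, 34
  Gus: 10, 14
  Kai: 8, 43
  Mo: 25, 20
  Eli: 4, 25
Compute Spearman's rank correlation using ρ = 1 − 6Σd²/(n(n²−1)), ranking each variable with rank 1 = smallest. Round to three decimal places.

-0.143

Ranks of variable 1: 6, 5, 1, 4, 3, 7, 2
Ranks of variable 2: 7, 2, 5, 1, 6, 3, 4
d = r₁ − r₂: -1, 3, -4, 3, -3, 4, -2
d²: 1, 9, 16, 9, 9, 16, 4; Σd² = 64
ρ = 1 − 6·64/(7·48) = 1 − 384/336 = -0.143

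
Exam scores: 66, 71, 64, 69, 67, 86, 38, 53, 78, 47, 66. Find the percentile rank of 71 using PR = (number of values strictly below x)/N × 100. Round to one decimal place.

72.7

N = 11.
Strictly below 71: 8. Equal to 71: 1.
PR = 8/11 × 100 = 72.7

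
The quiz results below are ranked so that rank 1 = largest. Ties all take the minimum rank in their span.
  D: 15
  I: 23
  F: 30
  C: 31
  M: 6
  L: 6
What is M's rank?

5

Sorted (descending): 31, 30, 23, 15, 6, 6
The 2 values of 6 occupy positions 5–6 → each gets rank 5.
M has value 6 → rank 5.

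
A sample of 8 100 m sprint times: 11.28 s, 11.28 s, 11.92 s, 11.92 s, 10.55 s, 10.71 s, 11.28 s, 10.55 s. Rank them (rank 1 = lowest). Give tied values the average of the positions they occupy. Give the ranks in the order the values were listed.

Sorted (ascending): 10.55, 10.55, 10.71, 11.28, 11.28, 11.28, 11.92, 11.92
The 2 values of 10.55 occupy positions 1–2 → average rank (1+2)/2 = 1.5.
The 3 values of 11.28 occupy positions 4–6 → average rank 5.
The 2 values of 11.92 occupy positions 7–8 → average rank (7+8)/2 = 7.5.

5, 5, 7.5, 7.5, 1.5, 3, 5, 1.5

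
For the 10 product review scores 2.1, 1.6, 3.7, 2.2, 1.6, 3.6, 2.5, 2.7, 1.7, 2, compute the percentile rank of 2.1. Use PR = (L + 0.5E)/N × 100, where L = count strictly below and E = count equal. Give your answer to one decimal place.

45.0

N = 10.
Strictly below 2.1: 4. Equal to 2.1: 1.
PR = (4 + 0.5·1)/10 × 100 = 45.0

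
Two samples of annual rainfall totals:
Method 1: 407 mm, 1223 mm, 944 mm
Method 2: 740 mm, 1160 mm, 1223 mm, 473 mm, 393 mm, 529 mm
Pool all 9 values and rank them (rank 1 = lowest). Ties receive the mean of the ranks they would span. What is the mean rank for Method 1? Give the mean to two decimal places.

5.50

Sorted (ascending): 393, 407, 473, 529, 740, 944, 1160, 1223, 1223
The 2 values of 1223 occupy positions 8–9 → average rank (8+9)/2 = 8.5.
Method 1 values → pooled ranks: 407→2, 1223→8.5, 944→6
Mean rank = (2 + 8.5 + 6) / 3 = 5.50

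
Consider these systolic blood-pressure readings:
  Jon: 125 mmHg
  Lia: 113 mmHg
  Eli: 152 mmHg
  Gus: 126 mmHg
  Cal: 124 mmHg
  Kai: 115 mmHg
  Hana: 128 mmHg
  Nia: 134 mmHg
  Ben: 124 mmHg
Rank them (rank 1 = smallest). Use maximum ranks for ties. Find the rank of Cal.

4

Sorted (ascending): 113, 115, 124, 124, 125, 126, 128, 134, 152
The 2 values of 124 occupy positions 3–4 → each gets rank 4.
Cal has value 124 mmHg → rank 4.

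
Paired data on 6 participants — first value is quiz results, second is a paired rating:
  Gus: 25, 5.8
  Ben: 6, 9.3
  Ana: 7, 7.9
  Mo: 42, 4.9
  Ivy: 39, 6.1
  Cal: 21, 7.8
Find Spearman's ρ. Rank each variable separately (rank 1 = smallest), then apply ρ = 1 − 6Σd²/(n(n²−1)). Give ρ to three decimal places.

-0.943

Ranks of variable 1: 4, 1, 2, 6, 5, 3
Ranks of variable 2: 2, 6, 5, 1, 3, 4
d = r₁ − r₂: 2, -5, -3, 5, 2, -1
d²: 4, 25, 9, 25, 4, 1; Σd² = 68
ρ = 1 − 6·68/(6·35) = 1 − 408/210 = -0.943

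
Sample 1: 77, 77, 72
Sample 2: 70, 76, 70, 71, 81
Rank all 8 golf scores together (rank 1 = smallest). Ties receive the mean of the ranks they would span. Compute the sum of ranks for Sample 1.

Sorted (ascending): 70, 70, 71, 72, 76, 77, 77, 81
The 2 values of 70 occupy positions 1–2 → average rank (1+2)/2 = 1.5.
The 2 values of 77 occupy positions 6–7 → average rank (6+7)/2 = 6.5.
Sample 1 values → pooled ranks: 77→6.5, 77→6.5, 72→4
Rank sum = 6.5 + 6.5 + 4 = 17

17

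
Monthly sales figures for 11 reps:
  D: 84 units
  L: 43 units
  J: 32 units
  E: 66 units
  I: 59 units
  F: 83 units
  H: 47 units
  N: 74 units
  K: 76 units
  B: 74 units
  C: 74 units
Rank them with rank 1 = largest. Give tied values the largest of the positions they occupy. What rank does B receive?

6

Sorted (descending): 84, 83, 76, 74, 74, 74, 66, 59, 47, 43, 32
The 3 values of 74 occupy positions 4–6 → each gets rank 6.
B has value 74 units → rank 6.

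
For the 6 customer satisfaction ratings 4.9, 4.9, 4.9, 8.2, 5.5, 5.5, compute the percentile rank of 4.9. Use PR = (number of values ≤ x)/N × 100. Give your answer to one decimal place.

N = 6.
Strictly below 4.9: 0. Equal to 4.9: 3.
PR = 3/6 × 100 = 50.0

50.0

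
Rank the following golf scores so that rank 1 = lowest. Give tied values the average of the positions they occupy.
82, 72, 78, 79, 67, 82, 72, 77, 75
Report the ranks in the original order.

Sorted (ascending): 67, 72, 72, 75, 77, 78, 79, 82, 82
The 2 values of 72 occupy positions 2–3 → average rank (2+3)/2 = 2.5.
The 2 values of 82 occupy positions 8–9 → average rank (8+9)/2 = 8.5.

8.5, 2.5, 6, 7, 1, 8.5, 2.5, 5, 4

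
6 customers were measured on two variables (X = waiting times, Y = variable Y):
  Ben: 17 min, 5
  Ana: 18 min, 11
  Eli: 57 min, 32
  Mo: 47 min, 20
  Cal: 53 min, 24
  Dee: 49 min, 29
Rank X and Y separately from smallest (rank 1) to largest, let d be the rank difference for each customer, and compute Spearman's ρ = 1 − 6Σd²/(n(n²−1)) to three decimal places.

0.943

Ranks of variable 1: 1, 2, 6, 3, 5, 4
Ranks of variable 2: 1, 2, 6, 3, 4, 5
d = r₁ − r₂: 0, 0, 0, 0, 1, -1
d²: 0, 0, 0, 0, 1, 1; Σd² = 2
ρ = 1 − 6·2/(6·35) = 1 − 12/210 = 0.943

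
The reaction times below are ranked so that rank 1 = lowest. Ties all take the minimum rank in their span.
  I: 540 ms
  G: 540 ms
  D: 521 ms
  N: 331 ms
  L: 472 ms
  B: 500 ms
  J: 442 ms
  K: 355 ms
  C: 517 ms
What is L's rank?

Sorted (ascending): 331, 355, 442, 472, 500, 517, 521, 540, 540
The 2 values of 540 occupy positions 8–9 → each gets rank 8.
L has value 472 ms → rank 4.

4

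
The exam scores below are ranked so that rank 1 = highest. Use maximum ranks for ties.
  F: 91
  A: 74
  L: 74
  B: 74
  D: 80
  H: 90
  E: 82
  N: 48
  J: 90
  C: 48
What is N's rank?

Sorted (descending): 91, 90, 90, 82, 80, 74, 74, 74, 48, 48
The 2 values of 90 occupy positions 2–3 → each gets rank 3.
The 3 values of 74 occupy positions 6–8 → each gets rank 8.
The 2 values of 48 occupy positions 9–10 → each gets rank 10.
N has value 48 → rank 10.

10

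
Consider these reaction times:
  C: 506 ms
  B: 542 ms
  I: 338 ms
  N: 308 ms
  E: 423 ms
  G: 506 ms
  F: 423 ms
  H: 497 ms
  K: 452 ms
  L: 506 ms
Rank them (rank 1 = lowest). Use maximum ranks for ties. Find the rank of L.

Sorted (ascending): 308, 338, 423, 423, 452, 497, 506, 506, 506, 542
The 2 values of 423 occupy positions 3–4 → each gets rank 4.
The 3 values of 506 occupy positions 7–9 → each gets rank 9.
L has value 506 ms → rank 9.

9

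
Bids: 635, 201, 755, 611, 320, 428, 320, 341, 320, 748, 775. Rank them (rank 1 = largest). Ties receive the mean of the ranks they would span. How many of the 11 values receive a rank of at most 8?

Sorted (descending): 775, 755, 748, 635, 611, 428, 341, 320, 320, 320, 201
The 3 values of 320 occupy positions 8–10 → average rank 9.
Ranks ≤ 8: {1, 2, 3, 4, 5, 6, 7} → 7 values.

7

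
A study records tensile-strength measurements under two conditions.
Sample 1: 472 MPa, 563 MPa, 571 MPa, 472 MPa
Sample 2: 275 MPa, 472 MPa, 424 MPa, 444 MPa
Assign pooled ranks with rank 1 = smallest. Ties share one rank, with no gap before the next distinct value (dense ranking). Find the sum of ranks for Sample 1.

19

Sorted (ascending): 275, 424, 444, 472, 472, 472, 563, 571
The 3 values of 472 share dense rank 4.
Remaining distinct values take the next consecutive integers.
Sample 1 values → pooled ranks: 472→4, 563→5, 571→6, 472→4
Rank sum = 4 + 5 + 6 + 4 = 19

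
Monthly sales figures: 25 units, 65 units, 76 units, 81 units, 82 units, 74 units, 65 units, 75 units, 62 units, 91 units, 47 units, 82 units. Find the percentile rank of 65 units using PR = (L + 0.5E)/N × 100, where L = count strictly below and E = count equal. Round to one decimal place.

33.3

N = 12.
Strictly below 65: 3. Equal to 65: 2.
PR = (3 + 0.5·2)/12 × 100 = 33.3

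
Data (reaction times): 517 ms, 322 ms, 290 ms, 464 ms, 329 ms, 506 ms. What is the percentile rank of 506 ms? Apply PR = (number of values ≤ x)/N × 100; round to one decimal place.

83.3

N = 6.
Strictly below 506: 4. Equal to 506: 1.
PR = 5/6 × 100 = 83.3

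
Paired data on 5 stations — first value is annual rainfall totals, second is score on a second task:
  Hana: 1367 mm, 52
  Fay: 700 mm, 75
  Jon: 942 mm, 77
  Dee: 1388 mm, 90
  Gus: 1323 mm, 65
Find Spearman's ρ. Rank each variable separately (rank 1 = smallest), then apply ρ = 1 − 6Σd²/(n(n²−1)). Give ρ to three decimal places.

0.100

Ranks of variable 1: 4, 1, 2, 5, 3
Ranks of variable 2: 1, 3, 4, 5, 2
d = r₁ − r₂: 3, -2, -2, 0, 1
d²: 9, 4, 4, 0, 1; Σd² = 18
ρ = 1 − 6·18/(5·24) = 1 − 108/120 = 0.100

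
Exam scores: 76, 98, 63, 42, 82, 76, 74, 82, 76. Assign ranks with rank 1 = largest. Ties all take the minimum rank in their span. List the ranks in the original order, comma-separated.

Sorted (descending): 98, 82, 82, 76, 76, 76, 74, 63, 42
The 2 values of 82 occupy positions 2–3 → each gets rank 2.
The 3 values of 76 occupy positions 4–6 → each gets rank 4.

4, 1, 8, 9, 2, 4, 7, 2, 4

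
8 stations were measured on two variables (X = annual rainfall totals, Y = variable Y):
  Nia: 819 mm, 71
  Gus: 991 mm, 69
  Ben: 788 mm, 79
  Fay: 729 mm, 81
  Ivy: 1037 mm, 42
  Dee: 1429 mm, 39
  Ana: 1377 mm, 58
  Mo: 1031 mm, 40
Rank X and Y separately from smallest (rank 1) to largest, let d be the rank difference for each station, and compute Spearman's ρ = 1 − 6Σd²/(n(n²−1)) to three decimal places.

-0.905

Ranks of variable 1: 3, 4, 2, 1, 6, 8, 7, 5
Ranks of variable 2: 6, 5, 7, 8, 3, 1, 4, 2
d = r₁ − r₂: -3, -1, -5, -7, 3, 7, 3, 3
d²: 9, 1, 25, 49, 9, 49, 9, 9; Σd² = 160
ρ = 1 − 6·160/(8·63) = 1 − 960/504 = -0.905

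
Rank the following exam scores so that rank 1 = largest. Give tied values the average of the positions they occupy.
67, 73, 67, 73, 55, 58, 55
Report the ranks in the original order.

3.5, 1.5, 3.5, 1.5, 6.5, 5, 6.5

Sorted (descending): 73, 73, 67, 67, 58, 55, 55
The 2 values of 73 occupy positions 1–2 → average rank (1+2)/2 = 1.5.
The 2 values of 67 occupy positions 3–4 → average rank (3+4)/2 = 3.5.
The 2 values of 55 occupy positions 6–7 → average rank (6+7)/2 = 6.5.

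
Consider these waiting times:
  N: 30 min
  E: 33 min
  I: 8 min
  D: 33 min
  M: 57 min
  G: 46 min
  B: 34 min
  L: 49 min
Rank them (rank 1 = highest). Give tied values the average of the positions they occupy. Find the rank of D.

Sorted (descending): 57, 49, 46, 34, 33, 33, 30, 8
The 2 values of 33 occupy positions 5–6 → average rank (5+6)/2 = 5.5.
D has value 33 min → rank 5.5.

5.5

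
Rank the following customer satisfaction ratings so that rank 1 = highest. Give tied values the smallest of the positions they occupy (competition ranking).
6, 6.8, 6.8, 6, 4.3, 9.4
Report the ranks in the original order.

4, 2, 2, 4, 6, 1

Sorted (descending): 9.4, 6.8, 6.8, 6, 6, 4.3
The 2 values of 6.8 occupy positions 2–3 → each gets rank 2.
The 2 values of 6 occupy positions 4–5 → each gets rank 4.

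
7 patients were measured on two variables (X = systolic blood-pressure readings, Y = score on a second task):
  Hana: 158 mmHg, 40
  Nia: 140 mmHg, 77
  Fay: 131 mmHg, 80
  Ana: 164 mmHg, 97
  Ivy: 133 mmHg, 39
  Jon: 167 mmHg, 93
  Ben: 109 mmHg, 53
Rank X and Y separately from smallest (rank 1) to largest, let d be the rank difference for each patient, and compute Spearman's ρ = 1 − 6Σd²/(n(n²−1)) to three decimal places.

0.500

Ranks of variable 1: 5, 4, 2, 6, 3, 7, 1
Ranks of variable 2: 2, 4, 5, 7, 1, 6, 3
d = r₁ − r₂: 3, 0, -3, -1, 2, 1, -2
d²: 9, 0, 9, 1, 4, 1, 4; Σd² = 28
ρ = 1 − 6·28/(7·48) = 1 − 168/336 = 0.500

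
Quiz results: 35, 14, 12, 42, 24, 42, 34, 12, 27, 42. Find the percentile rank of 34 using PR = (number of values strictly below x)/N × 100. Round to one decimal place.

50.0

N = 10.
Strictly below 34: 5. Equal to 34: 1.
PR = 5/10 × 100 = 50.0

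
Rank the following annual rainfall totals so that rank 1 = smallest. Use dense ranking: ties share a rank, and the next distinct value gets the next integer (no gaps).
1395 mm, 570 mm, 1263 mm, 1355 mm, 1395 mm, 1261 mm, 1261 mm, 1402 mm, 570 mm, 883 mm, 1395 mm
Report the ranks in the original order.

6, 1, 4, 5, 6, 3, 3, 7, 1, 2, 6

Sorted (ascending): 570, 570, 883, 1261, 1261, 1263, 1355, 1395, 1395, 1395, 1402
The 2 values of 570 share dense rank 1.
The 2 values of 1261 share dense rank 3.
The 3 values of 1395 share dense rank 6.
Remaining distinct values take the next consecutive integers.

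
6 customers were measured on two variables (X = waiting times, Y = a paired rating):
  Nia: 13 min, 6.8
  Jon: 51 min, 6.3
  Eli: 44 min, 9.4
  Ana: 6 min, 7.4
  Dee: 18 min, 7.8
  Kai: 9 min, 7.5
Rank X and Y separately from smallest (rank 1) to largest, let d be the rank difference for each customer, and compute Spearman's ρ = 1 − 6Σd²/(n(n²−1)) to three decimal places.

Ranks of variable 1: 3, 6, 5, 1, 4, 2
Ranks of variable 2: 2, 1, 6, 3, 5, 4
d = r₁ − r₂: 1, 5, -1, -2, -1, -2
d²: 1, 25, 1, 4, 1, 4; Σd² = 36
ρ = 1 − 6·36/(6·35) = 1 − 216/210 = -0.029

-0.029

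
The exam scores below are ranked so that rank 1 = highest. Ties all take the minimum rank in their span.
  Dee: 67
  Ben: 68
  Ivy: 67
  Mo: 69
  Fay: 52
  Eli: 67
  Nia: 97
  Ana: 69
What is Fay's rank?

8

Sorted (descending): 97, 69, 69, 68, 67, 67, 67, 52
The 2 values of 69 occupy positions 2–3 → each gets rank 2.
The 3 values of 67 occupy positions 5–7 → each gets rank 5.
Fay has value 52 → rank 8.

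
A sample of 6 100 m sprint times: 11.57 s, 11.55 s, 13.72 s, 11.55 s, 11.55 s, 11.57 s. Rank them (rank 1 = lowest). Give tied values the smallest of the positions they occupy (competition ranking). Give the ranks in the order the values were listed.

4, 1, 6, 1, 1, 4

Sorted (ascending): 11.55, 11.55, 11.55, 11.57, 11.57, 13.72
The 3 values of 11.55 occupy positions 1–3 → each gets rank 1.
The 2 values of 11.57 occupy positions 4–5 → each gets rank 4.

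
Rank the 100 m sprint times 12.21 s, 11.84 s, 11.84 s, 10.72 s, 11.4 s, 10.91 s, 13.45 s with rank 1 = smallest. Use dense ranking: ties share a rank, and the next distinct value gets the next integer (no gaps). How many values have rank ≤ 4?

5

Sorted (ascending): 10.72, 10.91, 11.4, 11.84, 11.84, 12.21, 13.45
The 2 values of 11.84 share dense rank 4.
Remaining distinct values take the next consecutive integers.
Ranks ≤ 4: {1, 2, 3, 4, 4} → 5 values.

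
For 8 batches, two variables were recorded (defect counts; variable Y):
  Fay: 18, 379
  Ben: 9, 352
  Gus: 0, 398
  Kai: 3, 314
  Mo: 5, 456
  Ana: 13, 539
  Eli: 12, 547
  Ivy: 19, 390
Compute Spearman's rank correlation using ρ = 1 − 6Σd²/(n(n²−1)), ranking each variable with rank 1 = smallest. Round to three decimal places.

Ranks of variable 1: 7, 4, 1, 2, 3, 6, 5, 8
Ranks of variable 2: 3, 2, 5, 1, 6, 7, 8, 4
d = r₁ − r₂: 4, 2, -4, 1, -3, -1, -3, 4
d²: 16, 4, 16, 1, 9, 1, 9, 16; Σd² = 72
ρ = 1 − 6·72/(8·63) = 1 − 432/504 = 0.143

0.143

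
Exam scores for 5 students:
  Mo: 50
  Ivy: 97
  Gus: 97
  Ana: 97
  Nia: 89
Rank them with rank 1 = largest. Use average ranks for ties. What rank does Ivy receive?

2

Sorted (descending): 97, 97, 97, 89, 50
The 3 values of 97 occupy positions 1–3 → average rank 2.
Ivy has value 97 → rank 2.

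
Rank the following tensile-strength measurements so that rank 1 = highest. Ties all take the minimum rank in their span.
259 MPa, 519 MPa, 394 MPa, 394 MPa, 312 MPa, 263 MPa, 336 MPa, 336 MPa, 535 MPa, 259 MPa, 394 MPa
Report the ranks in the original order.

Sorted (descending): 535, 519, 394, 394, 394, 336, 336, 312, 263, 259, 259
The 3 values of 394 occupy positions 3–5 → each gets rank 3.
The 2 values of 336 occupy positions 6–7 → each gets rank 6.
The 2 values of 259 occupy positions 10–11 → each gets rank 10.

10, 2, 3, 3, 8, 9, 6, 6, 1, 10, 3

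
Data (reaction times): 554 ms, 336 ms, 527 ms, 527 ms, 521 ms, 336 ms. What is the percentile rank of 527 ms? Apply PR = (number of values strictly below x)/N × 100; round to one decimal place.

50.0

N = 6.
Strictly below 527: 3. Equal to 527: 2.
PR = 3/6 × 100 = 50.0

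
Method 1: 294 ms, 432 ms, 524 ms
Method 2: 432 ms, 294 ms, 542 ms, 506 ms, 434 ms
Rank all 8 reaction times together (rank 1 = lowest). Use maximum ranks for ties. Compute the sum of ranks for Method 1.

13

Sorted (ascending): 294, 294, 432, 432, 434, 506, 524, 542
The 2 values of 294 occupy positions 1–2 → each gets rank 2.
The 2 values of 432 occupy positions 3–4 → each gets rank 4.
Method 1 values → pooled ranks: 294→2, 432→4, 524→7
Rank sum = 2 + 4 + 7 = 13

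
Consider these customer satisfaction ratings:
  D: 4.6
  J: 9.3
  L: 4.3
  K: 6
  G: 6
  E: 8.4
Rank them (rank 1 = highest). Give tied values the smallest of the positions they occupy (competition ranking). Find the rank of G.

3

Sorted (descending): 9.3, 8.4, 6, 6, 4.6, 4.3
The 2 values of 6 occupy positions 3–4 → each gets rank 3.
G has value 6 → rank 3.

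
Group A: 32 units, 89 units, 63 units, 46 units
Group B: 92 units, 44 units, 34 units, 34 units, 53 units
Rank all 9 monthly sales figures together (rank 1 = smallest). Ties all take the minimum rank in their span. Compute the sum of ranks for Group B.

23

Sorted (ascending): 32, 34, 34, 44, 46, 53, 63, 89, 92
The 2 values of 34 occupy positions 2–3 → each gets rank 2.
Group B values → pooled ranks: 92→9, 44→4, 34→2, 34→2, 53→6
Rank sum = 9 + 4 + 2 + 2 + 6 = 23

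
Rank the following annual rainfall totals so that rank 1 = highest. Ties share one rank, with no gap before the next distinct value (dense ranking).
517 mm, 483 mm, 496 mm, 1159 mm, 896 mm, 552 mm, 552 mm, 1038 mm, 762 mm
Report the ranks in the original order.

6, 8, 7, 1, 3, 5, 5, 2, 4

Sorted (descending): 1159, 1038, 896, 762, 552, 552, 517, 496, 483
The 2 values of 552 share dense rank 5.
Remaining distinct values take the next consecutive integers.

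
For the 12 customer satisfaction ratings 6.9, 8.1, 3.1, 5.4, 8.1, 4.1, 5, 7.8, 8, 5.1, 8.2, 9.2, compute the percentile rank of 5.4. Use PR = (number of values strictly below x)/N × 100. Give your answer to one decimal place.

N = 12.
Strictly below 5.4: 4. Equal to 5.4: 1.
PR = 4/12 × 100 = 33.3

33.3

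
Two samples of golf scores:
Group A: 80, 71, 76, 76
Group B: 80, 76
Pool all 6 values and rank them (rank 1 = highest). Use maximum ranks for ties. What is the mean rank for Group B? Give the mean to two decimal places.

Sorted (descending): 80, 80, 76, 76, 76, 71
The 2 values of 80 occupy positions 1–2 → each gets rank 2.
The 3 values of 76 occupy positions 3–5 → each gets rank 5.
Group B values → pooled ranks: 80→2, 76→5
Mean rank = (2 + 5) / 2 = 3.50

3.50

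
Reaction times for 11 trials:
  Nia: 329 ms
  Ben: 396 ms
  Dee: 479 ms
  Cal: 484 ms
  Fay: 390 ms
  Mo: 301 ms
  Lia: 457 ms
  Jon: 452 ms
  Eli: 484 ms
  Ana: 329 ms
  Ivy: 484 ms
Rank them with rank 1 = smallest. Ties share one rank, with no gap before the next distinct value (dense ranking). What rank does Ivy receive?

8

Sorted (ascending): 301, 329, 329, 390, 396, 452, 457, 479, 484, 484, 484
The 2 values of 329 share dense rank 2.
The 3 values of 484 share dense rank 8.
Remaining distinct values take the next consecutive integers.
Ivy has value 484 ms → rank 8.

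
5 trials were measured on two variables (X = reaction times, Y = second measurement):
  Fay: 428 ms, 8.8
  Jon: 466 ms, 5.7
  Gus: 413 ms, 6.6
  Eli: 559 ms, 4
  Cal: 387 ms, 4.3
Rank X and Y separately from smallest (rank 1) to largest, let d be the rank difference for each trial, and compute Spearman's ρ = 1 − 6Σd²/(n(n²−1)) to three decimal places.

Ranks of variable 1: 3, 4, 2, 5, 1
Ranks of variable 2: 5, 3, 4, 1, 2
d = r₁ − r₂: -2, 1, -2, 4, -1
d²: 4, 1, 4, 16, 1; Σd² = 26
ρ = 1 − 6·26/(5·24) = 1 − 156/120 = -0.300

-0.300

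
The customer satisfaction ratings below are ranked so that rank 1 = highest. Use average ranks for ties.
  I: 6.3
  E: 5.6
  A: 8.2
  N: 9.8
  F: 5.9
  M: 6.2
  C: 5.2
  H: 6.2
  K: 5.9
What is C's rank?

9

Sorted (descending): 9.8, 8.2, 6.3, 6.2, 6.2, 5.9, 5.9, 5.6, 5.2
The 2 values of 6.2 occupy positions 4–5 → average rank (4+5)/2 = 4.5.
The 2 values of 5.9 occupy positions 6–7 → average rank (6+7)/2 = 6.5.
C has value 5.2 → rank 9.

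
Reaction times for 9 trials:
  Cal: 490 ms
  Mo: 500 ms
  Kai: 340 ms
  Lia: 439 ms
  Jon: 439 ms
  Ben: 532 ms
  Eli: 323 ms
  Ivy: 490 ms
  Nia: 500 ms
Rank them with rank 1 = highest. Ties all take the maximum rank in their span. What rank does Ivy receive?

5

Sorted (descending): 532, 500, 500, 490, 490, 439, 439, 340, 323
The 2 values of 500 occupy positions 2–3 → each gets rank 3.
The 2 values of 490 occupy positions 4–5 → each gets rank 5.
The 2 values of 439 occupy positions 6–7 → each gets rank 7.
Ivy has value 490 ms → rank 5.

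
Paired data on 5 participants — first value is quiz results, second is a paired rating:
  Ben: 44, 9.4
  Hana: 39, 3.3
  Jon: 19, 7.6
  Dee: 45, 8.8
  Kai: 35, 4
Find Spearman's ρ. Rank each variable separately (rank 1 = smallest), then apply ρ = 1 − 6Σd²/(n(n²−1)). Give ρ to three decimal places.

Ranks of variable 1: 4, 3, 1, 5, 2
Ranks of variable 2: 5, 1, 3, 4, 2
d = r₁ − r₂: -1, 2, -2, 1, 0
d²: 1, 4, 4, 1, 0; Σd² = 10
ρ = 1 − 6·10/(5·24) = 1 − 60/120 = 0.500

0.500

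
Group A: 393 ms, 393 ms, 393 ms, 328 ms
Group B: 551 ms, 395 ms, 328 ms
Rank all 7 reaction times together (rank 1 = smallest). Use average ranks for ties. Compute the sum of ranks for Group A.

13.5

Sorted (ascending): 328, 328, 393, 393, 393, 395, 551
The 2 values of 328 occupy positions 1–2 → average rank (1+2)/2 = 1.5.
The 3 values of 393 occupy positions 3–5 → average rank 4.
Group A values → pooled ranks: 393→4, 393→4, 393→4, 328→1.5
Rank sum = 4 + 4 + 4 + 1.5 = 13.5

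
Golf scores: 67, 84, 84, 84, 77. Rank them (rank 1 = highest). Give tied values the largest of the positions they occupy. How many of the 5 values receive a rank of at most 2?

Sorted (descending): 84, 84, 84, 77, 67
The 3 values of 84 occupy positions 1–3 → each gets rank 3.
Ranks ≤ 2: {} → 0 values.

0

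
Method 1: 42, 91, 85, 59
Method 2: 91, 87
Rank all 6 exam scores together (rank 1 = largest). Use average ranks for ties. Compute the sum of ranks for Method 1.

16.5

Sorted (descending): 91, 91, 87, 85, 59, 42
The 2 values of 91 occupy positions 1–2 → average rank (1+2)/2 = 1.5.
Method 1 values → pooled ranks: 42→6, 91→1.5, 85→4, 59→5
Rank sum = 6 + 1.5 + 4 + 5 = 16.5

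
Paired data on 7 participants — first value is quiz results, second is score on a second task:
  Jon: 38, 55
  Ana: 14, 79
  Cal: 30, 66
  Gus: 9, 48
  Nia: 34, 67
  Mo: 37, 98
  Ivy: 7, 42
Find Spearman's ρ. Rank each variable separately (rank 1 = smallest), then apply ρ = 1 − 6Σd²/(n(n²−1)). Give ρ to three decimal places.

0.536

Ranks of variable 1: 7, 3, 4, 2, 5, 6, 1
Ranks of variable 2: 3, 6, 4, 2, 5, 7, 1
d = r₁ − r₂: 4, -3, 0, 0, 0, -1, 0
d²: 16, 9, 0, 0, 0, 1, 0; Σd² = 26
ρ = 1 − 6·26/(7·48) = 1 − 156/336 = 0.536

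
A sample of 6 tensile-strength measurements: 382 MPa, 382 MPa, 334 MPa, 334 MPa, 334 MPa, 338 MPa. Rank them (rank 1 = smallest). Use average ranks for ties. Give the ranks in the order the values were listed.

5.5, 5.5, 2, 2, 2, 4

Sorted (ascending): 334, 334, 334, 338, 382, 382
The 3 values of 334 occupy positions 1–3 → average rank 2.
The 2 values of 382 occupy positions 5–6 → average rank (5+6)/2 = 5.5.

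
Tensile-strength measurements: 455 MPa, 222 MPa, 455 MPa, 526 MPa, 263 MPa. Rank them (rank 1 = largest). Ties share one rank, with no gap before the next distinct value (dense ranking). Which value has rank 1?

Sorted (descending): 526, 455, 455, 263, 222
The 2 values of 455 share dense rank 2.
Remaining distinct values take the next consecutive integers.
Rank 1 → value 526.

526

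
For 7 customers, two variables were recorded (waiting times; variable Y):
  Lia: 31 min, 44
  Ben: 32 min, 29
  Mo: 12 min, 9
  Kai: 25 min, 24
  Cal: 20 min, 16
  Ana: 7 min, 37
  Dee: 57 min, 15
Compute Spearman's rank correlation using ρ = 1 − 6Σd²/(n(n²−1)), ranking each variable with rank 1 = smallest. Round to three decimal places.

Ranks of variable 1: 5, 6, 2, 4, 3, 1, 7
Ranks of variable 2: 7, 5, 1, 4, 3, 6, 2
d = r₁ − r₂: -2, 1, 1, 0, 0, -5, 5
d²: 4, 1, 1, 0, 0, 25, 25; Σd² = 56
ρ = 1 − 6·56/(7·48) = 1 − 336/336 = 0.000

0.000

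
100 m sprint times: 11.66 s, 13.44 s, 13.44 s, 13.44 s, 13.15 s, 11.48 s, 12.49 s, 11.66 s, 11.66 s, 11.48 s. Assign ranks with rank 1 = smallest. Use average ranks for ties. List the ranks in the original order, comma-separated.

Sorted (ascending): 11.48, 11.48, 11.66, 11.66, 11.66, 12.49, 13.15, 13.44, 13.44, 13.44
The 2 values of 11.48 occupy positions 1–2 → average rank (1+2)/2 = 1.5.
The 3 values of 11.66 occupy positions 3–5 → average rank 4.
The 3 values of 13.44 occupy positions 8–10 → average rank 9.

4, 9, 9, 9, 7, 1.5, 6, 4, 4, 1.5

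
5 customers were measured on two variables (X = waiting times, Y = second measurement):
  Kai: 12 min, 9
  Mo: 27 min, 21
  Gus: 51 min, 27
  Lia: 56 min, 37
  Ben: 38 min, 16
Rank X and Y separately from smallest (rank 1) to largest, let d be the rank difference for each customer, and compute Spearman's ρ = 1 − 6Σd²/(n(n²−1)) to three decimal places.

Ranks of variable 1: 1, 2, 4, 5, 3
Ranks of variable 2: 1, 3, 4, 5, 2
d = r₁ − r₂: 0, -1, 0, 0, 1
d²: 0, 1, 0, 0, 1; Σd² = 2
ρ = 1 − 6·2/(5·24) = 1 − 12/120 = 0.900

0.900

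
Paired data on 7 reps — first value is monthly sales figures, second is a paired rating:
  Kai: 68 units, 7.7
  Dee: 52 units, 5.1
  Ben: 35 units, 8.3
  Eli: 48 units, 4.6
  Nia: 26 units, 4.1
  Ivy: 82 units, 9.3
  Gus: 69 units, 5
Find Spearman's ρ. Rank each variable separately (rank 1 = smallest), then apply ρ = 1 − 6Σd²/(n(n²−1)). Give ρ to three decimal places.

Ranks of variable 1: 5, 4, 2, 3, 1, 7, 6
Ranks of variable 2: 5, 4, 6, 2, 1, 7, 3
d = r₁ − r₂: 0, 0, -4, 1, 0, 0, 3
d²: 0, 0, 16, 1, 0, 0, 9; Σd² = 26
ρ = 1 − 6·26/(7·48) = 1 − 156/336 = 0.536

0.536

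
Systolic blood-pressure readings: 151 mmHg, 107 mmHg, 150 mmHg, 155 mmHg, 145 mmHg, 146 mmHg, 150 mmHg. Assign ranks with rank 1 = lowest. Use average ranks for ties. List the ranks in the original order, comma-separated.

6, 1, 4.5, 7, 2, 3, 4.5

Sorted (ascending): 107, 145, 146, 150, 150, 151, 155
The 2 values of 150 occupy positions 4–5 → average rank (4+5)/2 = 4.5.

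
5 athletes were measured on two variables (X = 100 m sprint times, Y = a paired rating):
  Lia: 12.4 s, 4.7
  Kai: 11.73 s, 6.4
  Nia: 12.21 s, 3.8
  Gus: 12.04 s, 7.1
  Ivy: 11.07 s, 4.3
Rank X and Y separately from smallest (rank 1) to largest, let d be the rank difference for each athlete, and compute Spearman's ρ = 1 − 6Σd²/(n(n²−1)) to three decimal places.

Ranks of variable 1: 5, 2, 4, 3, 1
Ranks of variable 2: 3, 4, 1, 5, 2
d = r₁ − r₂: 2, -2, 3, -2, -1
d²: 4, 4, 9, 4, 1; Σd² = 22
ρ = 1 − 6·22/(5·24) = 1 − 132/120 = -0.100

-0.100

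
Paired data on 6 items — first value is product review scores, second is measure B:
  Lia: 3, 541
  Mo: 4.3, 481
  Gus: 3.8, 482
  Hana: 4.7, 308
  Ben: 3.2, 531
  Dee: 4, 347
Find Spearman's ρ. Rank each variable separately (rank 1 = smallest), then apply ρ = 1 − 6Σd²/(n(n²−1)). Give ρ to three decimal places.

-0.943

Ranks of variable 1: 1, 5, 3, 6, 2, 4
Ranks of variable 2: 6, 3, 4, 1, 5, 2
d = r₁ − r₂: -5, 2, -1, 5, -3, 2
d²: 25, 4, 1, 25, 9, 4; Σd² = 68
ρ = 1 − 6·68/(6·35) = 1 − 408/210 = -0.943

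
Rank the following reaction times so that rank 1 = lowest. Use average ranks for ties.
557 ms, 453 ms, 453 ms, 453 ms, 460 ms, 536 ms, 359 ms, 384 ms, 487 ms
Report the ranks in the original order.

9, 4, 4, 4, 6, 8, 1, 2, 7

Sorted (ascending): 359, 384, 453, 453, 453, 460, 487, 536, 557
The 3 values of 453 occupy positions 3–5 → average rank 4.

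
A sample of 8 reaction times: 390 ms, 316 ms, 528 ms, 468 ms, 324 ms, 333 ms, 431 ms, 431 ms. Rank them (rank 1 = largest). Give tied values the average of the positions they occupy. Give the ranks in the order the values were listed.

5, 8, 1, 2, 7, 6, 3.5, 3.5

Sorted (descending): 528, 468, 431, 431, 390, 333, 324, 316
The 2 values of 431 occupy positions 3–4 → average rank (3+4)/2 = 3.5.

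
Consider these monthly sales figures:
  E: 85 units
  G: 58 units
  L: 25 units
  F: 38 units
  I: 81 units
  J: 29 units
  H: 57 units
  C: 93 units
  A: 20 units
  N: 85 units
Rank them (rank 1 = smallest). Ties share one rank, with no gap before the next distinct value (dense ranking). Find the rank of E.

Sorted (ascending): 20, 25, 29, 38, 57, 58, 81, 85, 85, 93
The 2 values of 85 share dense rank 8.
Remaining distinct values take the next consecutive integers.
E has value 85 units → rank 8.

8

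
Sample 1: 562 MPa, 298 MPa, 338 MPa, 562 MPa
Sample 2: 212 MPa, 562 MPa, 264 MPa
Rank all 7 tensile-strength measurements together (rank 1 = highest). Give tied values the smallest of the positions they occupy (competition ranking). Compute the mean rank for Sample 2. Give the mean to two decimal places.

4.67

Sorted (descending): 562, 562, 562, 338, 298, 264, 212
The 3 values of 562 occupy positions 1–3 → each gets rank 1.
Sample 2 values → pooled ranks: 212→7, 562→1, 264→6
Mean rank = (7 + 1 + 6) / 3 = 4.67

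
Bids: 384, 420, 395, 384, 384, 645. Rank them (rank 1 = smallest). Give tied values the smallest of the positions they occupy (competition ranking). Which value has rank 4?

395

Sorted (ascending): 384, 384, 384, 395, 420, 645
The 3 values of 384 occupy positions 1–3 → each gets rank 1.
Rank 4 → value 395.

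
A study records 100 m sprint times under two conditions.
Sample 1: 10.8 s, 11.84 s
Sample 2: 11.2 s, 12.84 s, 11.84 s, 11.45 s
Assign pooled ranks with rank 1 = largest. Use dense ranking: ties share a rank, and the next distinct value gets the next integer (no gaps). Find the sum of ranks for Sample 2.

10

Sorted (descending): 12.84, 11.84, 11.84, 11.45, 11.2, 10.8
The 2 values of 11.84 share dense rank 2.
Remaining distinct values take the next consecutive integers.
Sample 2 values → pooled ranks: 11.2→4, 12.84→1, 11.84→2, 11.45→3
Rank sum = 4 + 1 + 2 + 3 = 10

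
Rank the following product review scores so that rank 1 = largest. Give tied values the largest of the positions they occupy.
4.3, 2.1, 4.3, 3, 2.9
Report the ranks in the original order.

2, 5, 2, 3, 4

Sorted (descending): 4.3, 4.3, 3, 2.9, 2.1
The 2 values of 4.3 occupy positions 1–2 → each gets rank 2.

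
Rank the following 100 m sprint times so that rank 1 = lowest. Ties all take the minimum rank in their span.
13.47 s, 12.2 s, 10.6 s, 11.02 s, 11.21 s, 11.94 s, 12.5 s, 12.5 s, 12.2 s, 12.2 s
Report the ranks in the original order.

10, 5, 1, 2, 3, 4, 8, 8, 5, 5

Sorted (ascending): 10.6, 11.02, 11.21, 11.94, 12.2, 12.2, 12.2, 12.5, 12.5, 13.47
The 3 values of 12.2 occupy positions 5–7 → each gets rank 5.
The 2 values of 12.5 occupy positions 8–9 → each gets rank 8.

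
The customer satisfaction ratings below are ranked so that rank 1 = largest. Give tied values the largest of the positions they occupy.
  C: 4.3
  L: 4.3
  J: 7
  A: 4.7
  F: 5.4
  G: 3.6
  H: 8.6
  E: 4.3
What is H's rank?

1

Sorted (descending): 8.6, 7, 5.4, 4.7, 4.3, 4.3, 4.3, 3.6
The 3 values of 4.3 occupy positions 5–7 → each gets rank 7.
H has value 8.6 → rank 1.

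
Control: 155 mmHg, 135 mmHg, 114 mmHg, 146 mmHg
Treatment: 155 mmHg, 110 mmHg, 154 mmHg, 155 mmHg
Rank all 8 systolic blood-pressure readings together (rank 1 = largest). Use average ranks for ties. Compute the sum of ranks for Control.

20

Sorted (descending): 155, 155, 155, 154, 146, 135, 114, 110
The 3 values of 155 occupy positions 1–3 → average rank 2.
Control values → pooled ranks: 155→2, 135→6, 114→7, 146→5
Rank sum = 2 + 6 + 7 + 5 = 20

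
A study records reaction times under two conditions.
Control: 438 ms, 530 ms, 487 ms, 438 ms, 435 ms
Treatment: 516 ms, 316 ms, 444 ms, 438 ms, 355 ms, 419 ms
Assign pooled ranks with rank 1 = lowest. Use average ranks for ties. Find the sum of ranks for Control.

Sorted (ascending): 316, 355, 419, 435, 438, 438, 438, 444, 487, 516, 530
The 3 values of 438 occupy positions 5–7 → average rank 6.
Control values → pooled ranks: 438→6, 530→11, 487→9, 438→6, 435→4
Rank sum = 6 + 11 + 9 + 6 + 4 = 36

36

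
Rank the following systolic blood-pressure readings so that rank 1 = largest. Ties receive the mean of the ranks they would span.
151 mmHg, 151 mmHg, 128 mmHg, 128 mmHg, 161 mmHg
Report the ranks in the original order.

Sorted (descending): 161, 151, 151, 128, 128
The 2 values of 151 occupy positions 2–3 → average rank (2+3)/2 = 2.5.
The 2 values of 128 occupy positions 4–5 → average rank (4+5)/2 = 4.5.

2.5, 2.5, 4.5, 4.5, 1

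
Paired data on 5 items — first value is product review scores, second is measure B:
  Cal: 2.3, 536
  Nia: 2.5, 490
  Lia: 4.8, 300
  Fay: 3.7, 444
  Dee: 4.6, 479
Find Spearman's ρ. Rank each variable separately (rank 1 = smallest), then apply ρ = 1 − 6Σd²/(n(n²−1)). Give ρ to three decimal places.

Ranks of variable 1: 1, 2, 5, 3, 4
Ranks of variable 2: 5, 4, 1, 2, 3
d = r₁ − r₂: -4, -2, 4, 1, 1
d²: 16, 4, 16, 1, 1; Σd² = 38
ρ = 1 − 6·38/(5·24) = 1 − 228/120 = -0.900

-0.900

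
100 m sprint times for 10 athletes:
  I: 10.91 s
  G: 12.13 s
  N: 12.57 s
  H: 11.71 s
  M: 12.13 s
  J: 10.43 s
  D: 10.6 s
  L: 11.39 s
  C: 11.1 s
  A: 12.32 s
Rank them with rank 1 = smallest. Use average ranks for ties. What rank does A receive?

9

Sorted (ascending): 10.43, 10.6, 10.91, 11.1, 11.39, 11.71, 12.13, 12.13, 12.32, 12.57
The 2 values of 12.13 occupy positions 7–8 → average rank (7+8)/2 = 7.5.
A has value 12.32 s → rank 9.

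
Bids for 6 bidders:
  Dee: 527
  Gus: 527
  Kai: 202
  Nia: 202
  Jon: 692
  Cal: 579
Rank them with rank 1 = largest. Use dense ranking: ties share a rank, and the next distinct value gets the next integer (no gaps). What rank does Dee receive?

Sorted (descending): 692, 579, 527, 527, 202, 202
The 2 values of 527 share dense rank 3.
The 2 values of 202 share dense rank 4.
Remaining distinct values take the next consecutive integers.
Dee has value 527 → rank 3.

3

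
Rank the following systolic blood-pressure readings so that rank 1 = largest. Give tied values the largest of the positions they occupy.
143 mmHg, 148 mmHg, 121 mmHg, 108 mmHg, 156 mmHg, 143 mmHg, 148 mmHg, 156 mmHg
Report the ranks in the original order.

Sorted (descending): 156, 156, 148, 148, 143, 143, 121, 108
The 2 values of 156 occupy positions 1–2 → each gets rank 2.
The 2 values of 148 occupy positions 3–4 → each gets rank 4.
The 2 values of 143 occupy positions 5–6 → each gets rank 6.

6, 4, 7, 8, 2, 6, 4, 2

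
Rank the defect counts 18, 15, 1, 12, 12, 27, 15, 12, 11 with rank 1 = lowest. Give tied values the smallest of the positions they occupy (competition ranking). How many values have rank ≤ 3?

Sorted (ascending): 1, 11, 12, 12, 12, 15, 15, 18, 27
The 3 values of 12 occupy positions 3–5 → each gets rank 3.
The 2 values of 15 occupy positions 6–7 → each gets rank 6.
Ranks ≤ 3: {1, 2, 3, 3, 3} → 5 values.

5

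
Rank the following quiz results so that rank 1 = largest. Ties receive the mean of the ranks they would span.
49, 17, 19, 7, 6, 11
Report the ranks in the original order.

Sorted (descending): 49, 19, 17, 11, 7, 6
No ties — each value takes its position as its rank.

1, 3, 2, 5, 6, 4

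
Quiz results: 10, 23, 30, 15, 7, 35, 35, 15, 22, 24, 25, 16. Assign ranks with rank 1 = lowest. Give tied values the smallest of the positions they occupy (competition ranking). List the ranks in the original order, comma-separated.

2, 7, 10, 3, 1, 11, 11, 3, 6, 8, 9, 5

Sorted (ascending): 7, 10, 15, 15, 16, 22, 23, 24, 25, 30, 35, 35
The 2 values of 15 occupy positions 3–4 → each gets rank 3.
The 2 values of 35 occupy positions 11–12 → each gets rank 11.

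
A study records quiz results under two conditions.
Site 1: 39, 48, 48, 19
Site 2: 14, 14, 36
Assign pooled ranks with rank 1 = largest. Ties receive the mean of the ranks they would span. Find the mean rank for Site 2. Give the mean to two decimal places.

Sorted (descending): 48, 48, 39, 36, 19, 14, 14
The 2 values of 48 occupy positions 1–2 → average rank (1+2)/2 = 1.5.
The 2 values of 14 occupy positions 6–7 → average rank (6+7)/2 = 6.5.
Site 2 values → pooled ranks: 14→6.5, 14→6.5, 36→4
Mean rank = (6.5 + 6.5 + 4) / 3 = 5.67

5.67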